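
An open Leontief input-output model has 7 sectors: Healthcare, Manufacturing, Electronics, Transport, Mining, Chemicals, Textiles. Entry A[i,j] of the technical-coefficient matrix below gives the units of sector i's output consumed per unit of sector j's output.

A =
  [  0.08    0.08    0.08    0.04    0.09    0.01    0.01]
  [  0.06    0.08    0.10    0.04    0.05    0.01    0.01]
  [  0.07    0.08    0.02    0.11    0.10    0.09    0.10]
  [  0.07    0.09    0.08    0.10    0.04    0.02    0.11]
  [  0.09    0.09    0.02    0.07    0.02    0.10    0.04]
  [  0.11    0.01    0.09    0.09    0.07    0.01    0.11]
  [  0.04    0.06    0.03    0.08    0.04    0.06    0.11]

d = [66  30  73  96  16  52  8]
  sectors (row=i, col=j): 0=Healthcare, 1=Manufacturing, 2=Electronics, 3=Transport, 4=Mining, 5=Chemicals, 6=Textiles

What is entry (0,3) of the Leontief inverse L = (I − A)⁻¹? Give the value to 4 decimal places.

Form M = I − A:
  [  0.92   -0.08   -0.08   -0.04   -0.09   -0.01   -0.01]
  [ -0.06    0.92   -0.10   -0.04   -0.05   -0.01   -0.01]
  [ -0.07   -0.08    0.98   -0.11   -0.10   -0.09   -0.10]
  [ -0.07   -0.09   -0.08    0.90   -0.04   -0.02   -0.11]
  [ -0.09   -0.09   -0.02   -0.07    0.98   -0.10   -0.04]
  [ -0.11   -0.01   -0.09   -0.09   -0.07    0.99   -0.11]
  [ -0.04   -0.06   -0.03   -0.08   -0.04   -0.06    0.89]
Leontief inverse L = M⁻¹:
  [  1.1319    0.1344    0.1216    0.0901    0.1319    0.0420    0.0501]
  [  0.1063    1.1291    0.1379    0.0870    0.0898    0.0388    0.0490]
  [  0.1450    0.1529    1.0835    0.1861    0.1556    0.1314    0.1713]
  [  0.1334    0.1589    0.1352    1.1693    0.0932    0.0589    0.1745]
  [  0.1477    0.1430    0.0729    0.1253    1.0665    0.1253    0.0904]
  [  0.1729    0.0774    0.1393    0.1583    0.1227    1.0514    0.1735]
  [  0.0932    0.1132    0.0761    0.1376    0.0818    0.0907    1.1664]
Total output x = L · d:
  x_0 = 1.1319·66 + 0.1344·30 + 0.1216·73 + 0.0901·96 + 0.1319·16 + 0.0420·52 + 0.0501·8 = 100.9592
  x_1 = 0.1063·66 + 1.1291·30 + 0.1379·73 + 0.0870·96 + 0.0898·16 + 0.0388·52 + 0.0490·8 = 63.1485
  x_2 = 0.1450·66 + 0.1529·30 + 1.0835·73 + 0.1861·96 + 0.1556·16 + 0.1314·52 + 0.1713·8 = 121.8121
  x_3 = 0.1334·66 + 0.1589·30 + 0.1352·73 + 1.1693·96 + 0.0932·16 + 0.0589·52 + 0.1745·8 = 141.6327
  x_4 = 0.1477·66 + 0.1430·30 + 0.0729·73 + 0.1253·96 + 1.0665·16 + 0.1253·52 + 0.0904·8 = 55.6930
  x_5 = 0.1729·66 + 0.0774·30 + 0.1393·73 + 0.1583·96 + 0.1227·16 + 1.0514·52 + 0.1735·8 = 97.1206
  x_6 = 0.0932·66 + 0.1132·30 + 0.0761·73 + 0.1376·96 + 0.0818·16 + 0.0907·52 + 1.1664·8 = 43.6710

L[0,3] = 0.0901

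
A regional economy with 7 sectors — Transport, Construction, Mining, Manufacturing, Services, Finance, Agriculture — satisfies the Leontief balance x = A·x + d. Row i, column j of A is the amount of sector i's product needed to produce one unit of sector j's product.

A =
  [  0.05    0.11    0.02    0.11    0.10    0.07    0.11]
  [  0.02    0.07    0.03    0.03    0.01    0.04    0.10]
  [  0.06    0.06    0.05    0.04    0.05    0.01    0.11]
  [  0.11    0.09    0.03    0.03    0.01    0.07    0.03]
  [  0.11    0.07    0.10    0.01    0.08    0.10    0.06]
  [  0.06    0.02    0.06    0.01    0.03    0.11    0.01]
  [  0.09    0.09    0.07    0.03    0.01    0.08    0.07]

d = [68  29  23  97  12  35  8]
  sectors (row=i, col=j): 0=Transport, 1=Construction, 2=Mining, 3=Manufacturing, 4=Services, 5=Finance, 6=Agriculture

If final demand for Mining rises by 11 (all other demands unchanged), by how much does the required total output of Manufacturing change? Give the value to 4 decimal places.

0.6318

Form M = I − A:
  [  0.95   -0.11   -0.02   -0.11   -0.10   -0.07   -0.11]
  [ -0.02    0.93   -0.03   -0.03   -0.01   -0.04   -0.10]
  [ -0.06   -0.06    0.95   -0.04   -0.05   -0.01   -0.11]
  [ -0.11   -0.09   -0.03    0.97   -0.01   -0.07   -0.03]
  [ -0.11   -0.07   -0.10   -0.01    0.92   -0.10   -0.06]
  [ -0.06   -0.02   -0.06   -0.01   -0.03    0.89   -0.01]
  [ -0.09   -0.09   -0.07   -0.03   -0.01   -0.08    0.93]
Leontief inverse L = M⁻¹:
  [  1.1185    0.1808    0.0697    0.1435    0.1353    0.1391    0.1748]
  [  0.0526    1.1062    0.0548    0.0477    0.0251    0.0732    0.1356]
  [  0.1058    0.1112    1.0836    0.0664    0.0758    0.0536    0.1603]
  [  0.1476    0.1362    0.0574    1.0582    0.0367    0.1126    0.0766]
  [  0.1698    0.1344    0.1470    0.0467    1.1220    0.1623    0.1276]
  [  0.0926    0.0522    0.0858    0.0294    0.0535    1.1464    0.0434]
  [  0.1359    0.1432    0.1044    0.0607    0.0391    0.1286    1.1250]
Total output x = L · d:
  x_0 = 1.1185·68 + 0.1808·29 + 0.0697·23 + 0.1435·97 + 0.1353·12 + 0.1391·35 + 0.1748·8 = 104.7158
  x_1 = 0.0526·68 + 1.1062·29 + 0.0548·23 + 0.0477·97 + 0.0251·12 + 0.0732·35 + 0.1356·8 = 45.4926
  x_2 = 0.1058·68 + 0.1112·29 + 1.0836·23 + 0.0664·97 + 0.0758·12 + 0.0536·35 + 0.1603·8 = 45.8575
  x_3 = 0.1476·68 + 0.1362·29 + 0.0574·23 + 1.0582·97 + 0.0367·12 + 0.1126·35 + 0.0766·8 = 122.9440
  x_4 = 0.1698·68 + 0.1344·29 + 0.1470·23 + 0.0467·97 + 1.1220·12 + 0.1623·35 + 0.1276·8 = 43.5131
  x_5 = 0.0926·68 + 0.0522·29 + 0.0858·23 + 0.0294·97 + 0.0535·12 + 1.1464·35 + 0.0434·8 = 53.7478
  x_6 = 0.1359·68 + 0.1432·29 + 0.1044·23 + 0.0607·97 + 0.0391·12 + 0.1286·35 + 1.1250·8 = 35.6474
Δx_3 = L[3,2] · Δd_2 = 0.0574 · 11 = 0.6318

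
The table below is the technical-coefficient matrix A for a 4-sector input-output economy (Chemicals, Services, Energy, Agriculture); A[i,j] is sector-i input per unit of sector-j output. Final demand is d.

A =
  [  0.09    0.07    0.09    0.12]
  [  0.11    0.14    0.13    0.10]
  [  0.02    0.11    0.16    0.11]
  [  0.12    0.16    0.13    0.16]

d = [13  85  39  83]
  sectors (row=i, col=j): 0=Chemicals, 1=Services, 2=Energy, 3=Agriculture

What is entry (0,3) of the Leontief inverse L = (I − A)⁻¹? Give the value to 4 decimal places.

Form M = I − A:
  [  0.91   -0.07   -0.09   -0.12]
  [ -0.11    0.86   -0.13   -0.10]
  [ -0.02   -0.11    0.84   -0.11]
  [ -0.12   -0.16   -0.13    0.84]
Leontief inverse L = M⁻¹:
  [  1.1487    0.1547    0.1789    0.2059]
  [  0.1834    1.2475    0.2447    0.2068]
  [  0.0790    0.2052    1.2618    0.2010]
  [  0.2113    0.2915    0.2674    1.2904]
Total output x = L · d:
  x_0 = 1.1487·13 + 0.1547·85 + 0.1789·39 + 0.2059·83 = 52.1514
  x_1 = 0.1834·13 + 1.2475·85 + 0.2447·39 + 0.2068·83 = 135.1267
  x_2 = 0.0790·13 + 0.2052·85 + 1.2618·39 + 0.2010·83 = 84.3606
  x_3 = 0.2113·13 + 0.2915·85 + 0.2674·39 + 1.2904·83 = 145.0539

L[0,3] = 0.2059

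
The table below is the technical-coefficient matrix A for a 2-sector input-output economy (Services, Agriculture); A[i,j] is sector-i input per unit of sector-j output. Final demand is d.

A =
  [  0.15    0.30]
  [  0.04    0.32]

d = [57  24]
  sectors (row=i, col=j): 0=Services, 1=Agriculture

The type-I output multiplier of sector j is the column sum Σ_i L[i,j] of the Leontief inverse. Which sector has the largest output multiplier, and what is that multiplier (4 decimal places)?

Form M = I − A:
  [  0.85   -0.30]
  [ -0.04    0.68]
Leontief inverse L = M⁻¹:
  [  1.2014    0.5300]
  [  0.0707    1.5018]
Total output x = L · d:
  x_0 = 1.2014·57 + 0.5300·24 = 81.2014
  x_1 = 0.0707·57 + 1.5018·24 = 40.0707
Output multipliers (column sums of L):
  Services: 1.2721
  Agriculture: 2.0318

Agriculture (2.0318)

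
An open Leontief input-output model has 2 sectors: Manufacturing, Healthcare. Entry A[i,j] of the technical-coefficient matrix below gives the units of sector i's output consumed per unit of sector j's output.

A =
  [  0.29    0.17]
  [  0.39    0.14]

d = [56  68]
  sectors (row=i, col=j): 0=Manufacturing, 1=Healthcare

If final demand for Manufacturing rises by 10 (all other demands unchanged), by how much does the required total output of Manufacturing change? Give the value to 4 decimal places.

15.8001

Form M = I − A:
  [  0.71   -0.17]
  [ -0.39    0.86]
Leontief inverse L = M⁻¹:
  [  1.5800    0.3123]
  [  0.7165    1.3044]
Total output x = L · d:
  x_0 = 1.5800·56 + 0.3123·68 = 109.7189
  x_1 = 0.7165·56 + 1.3044·68 = 128.8260
Δx_0 = L[0,0] · Δd_0 = 1.5800 · 10 = 15.8001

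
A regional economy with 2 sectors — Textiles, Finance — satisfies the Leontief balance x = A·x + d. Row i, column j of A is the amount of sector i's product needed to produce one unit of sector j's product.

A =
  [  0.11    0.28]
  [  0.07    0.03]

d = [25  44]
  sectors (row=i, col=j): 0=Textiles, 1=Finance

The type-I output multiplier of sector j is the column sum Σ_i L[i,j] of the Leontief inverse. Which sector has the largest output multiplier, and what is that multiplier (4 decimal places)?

Form M = I − A:
  [  0.89   -0.28]
  [ -0.07    0.97]
Leontief inverse L = M⁻¹:
  [  1.1497    0.3319]
  [  0.0830    1.0549]
Total output x = L · d:
  x_0 = 1.1497·25 + 0.3319·44 = 43.3448
  x_1 = 0.0830·25 + 1.0549·44 = 48.4888
Output multipliers (column sums of L):
  Textiles: 1.2327
  Finance: 1.3867

Finance (1.3867)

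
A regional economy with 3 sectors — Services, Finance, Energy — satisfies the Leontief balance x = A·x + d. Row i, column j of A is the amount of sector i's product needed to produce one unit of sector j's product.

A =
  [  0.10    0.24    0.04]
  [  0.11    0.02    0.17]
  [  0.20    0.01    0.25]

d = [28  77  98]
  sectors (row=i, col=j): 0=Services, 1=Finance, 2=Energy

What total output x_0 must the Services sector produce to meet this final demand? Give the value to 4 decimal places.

67.7158

Form M = I − A:
  [  0.90   -0.24   -0.04]
  [ -0.11    0.98   -0.17]
  [ -0.20   -0.01    0.75]
Leontief inverse L = M⁻¹:
  [  1.1749    0.2890    0.1282]
  [  0.1867    1.0687    0.2522]
  [  0.3158    0.0913    1.3709]
Total output x = L · d:
  x_0 = 1.1749·28 + 0.2890·77 + 0.1282·98 = 67.7158
  x_1 = 0.1867·28 + 1.0687·77 + 0.2522·98 = 112.2309
  x_2 = 0.3158·28 + 0.0913·77 + 1.3709·98 = 150.2206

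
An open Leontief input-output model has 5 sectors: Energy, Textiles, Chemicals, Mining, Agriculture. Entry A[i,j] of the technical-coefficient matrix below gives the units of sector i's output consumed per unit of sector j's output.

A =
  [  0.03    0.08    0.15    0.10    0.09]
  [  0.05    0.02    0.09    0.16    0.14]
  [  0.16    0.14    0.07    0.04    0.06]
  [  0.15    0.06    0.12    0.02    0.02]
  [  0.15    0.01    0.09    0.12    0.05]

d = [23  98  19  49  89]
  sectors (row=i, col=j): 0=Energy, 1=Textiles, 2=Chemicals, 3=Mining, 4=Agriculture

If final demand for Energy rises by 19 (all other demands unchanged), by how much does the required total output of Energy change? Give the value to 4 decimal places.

Form M = I − A:
  [  0.97   -0.08   -0.15   -0.10   -0.09]
  [ -0.05    0.98   -0.09   -0.16   -0.14]
  [ -0.16   -0.14    0.93   -0.04   -0.06]
  [ -0.15   -0.06   -0.12    0.98   -0.02]
  [ -0.15   -0.01   -0.09   -0.12    0.95]
Leontief inverse L = M⁻¹:
  [  1.1235    0.1360    0.2295    0.1639    0.1444]
  [  0.1471    1.0727    0.1741    0.2202    0.1876]
  [  0.2394    0.1939    1.1603    0.1190    0.1270]
  [  0.2150    0.1116    0.1914    1.0771    0.0716]
  [  0.2288    0.0652    0.1722    0.1755    1.0985]
Total output x = L · d:
  x_0 = 1.1235·23 + 0.1360·98 + 0.2295·19 + 0.1639·49 + 0.1444·89 = 64.4130
  x_1 = 0.1471·23 + 1.0727·98 + 0.1741·19 + 0.2202·49 + 0.1876·89 = 139.3057
  x_2 = 0.2394·23 + 0.1939·98 + 1.1603·19 + 0.1190·49 + 0.1270·89 = 63.6912
  x_3 = 0.2150·23 + 0.1116·98 + 0.1914·19 + 1.0771·49 + 0.0716·89 = 78.6623
  x_4 = 0.2288·23 + 0.0652·98 + 0.1722·19 + 0.1755·49 + 1.0985·89 = 121.2913
Δx_0 = L[0,0] · Δd_0 = 1.1235 · 19 = 21.3459

21.3459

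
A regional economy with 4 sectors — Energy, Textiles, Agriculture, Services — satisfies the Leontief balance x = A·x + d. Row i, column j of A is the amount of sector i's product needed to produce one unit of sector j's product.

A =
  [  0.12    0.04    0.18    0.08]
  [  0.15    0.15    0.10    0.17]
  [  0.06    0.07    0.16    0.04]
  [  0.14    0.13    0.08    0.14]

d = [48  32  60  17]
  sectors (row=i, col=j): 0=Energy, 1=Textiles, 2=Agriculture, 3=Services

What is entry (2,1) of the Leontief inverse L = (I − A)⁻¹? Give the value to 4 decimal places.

Form M = I − A:
  [  0.88   -0.04   -0.18   -0.08]
  [ -0.15    0.85   -0.10   -0.17]
  [ -0.06   -0.07    0.84   -0.04]
  [ -0.14   -0.13   -0.08    0.86]
Leontief inverse L = M⁻¹:
  [  1.1959    0.1016    0.2821    0.1445]
  [  0.2746    1.2522    0.2350    0.2840]
  [  0.1201    0.1219    1.2396    0.0929]
  [  0.2474    0.2172    0.1968    1.2379]
Total output x = L · d:
  x_0 = 1.1959·48 + 0.1016·32 + 0.2821·60 + 0.1445·17 = 80.0372
  x_1 = 0.2746·48 + 1.2522·32 + 0.2350·60 + 0.2840·17 = 72.1788
  x_2 = 0.1201·48 + 0.1219·32 + 1.2396·60 + 0.0929·17 = 85.6210
  x_3 = 0.2474·48 + 0.2172·32 + 0.1968·60 + 1.2379·17 = 51.6722

L[2,1] = 0.1219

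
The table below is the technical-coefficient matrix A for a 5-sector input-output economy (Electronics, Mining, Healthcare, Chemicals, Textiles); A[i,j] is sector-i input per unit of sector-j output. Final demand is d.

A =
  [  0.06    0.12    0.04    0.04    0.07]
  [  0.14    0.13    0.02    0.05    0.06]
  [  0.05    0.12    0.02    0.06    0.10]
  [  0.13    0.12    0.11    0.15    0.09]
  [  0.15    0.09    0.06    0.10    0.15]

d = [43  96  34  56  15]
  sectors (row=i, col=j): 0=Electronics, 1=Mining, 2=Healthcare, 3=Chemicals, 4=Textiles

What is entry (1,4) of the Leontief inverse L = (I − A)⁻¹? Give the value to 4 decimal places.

Form M = I − A:
  [  0.94   -0.12   -0.04   -0.04   -0.07]
  [ -0.14    0.87   -0.02   -0.05   -0.06]
  [ -0.05   -0.12    0.98   -0.06   -0.10]
  [ -0.13   -0.12   -0.11    0.85   -0.09]
  [ -0.15   -0.09   -0.06   -0.10    0.85]
Leontief inverse L = M⁻¹:
  [  1.1266    0.1888    0.0667    0.0833    0.1228]
  [  0.2163    1.2125    0.0521    0.0993    0.1200]
  [  0.1255    0.1941    1.0516    0.1103    0.1594]
  [  0.2466    0.2468    0.1654    1.2364    0.1881]
  [  0.2596    0.2044    0.1110    0.1785    1.2442]
Total output x = L · d:
  x_0 = 1.1266·43 + 0.1888·96 + 0.0667·34 + 0.0833·56 + 0.1228·15 = 75.3392
  x_1 = 0.2163·43 + 1.2125·96 + 0.0521·34 + 0.0993·56 + 0.1200·15 = 134.8353
  x_2 = 0.1255·43 + 0.1941·96 + 1.0516·34 + 0.1103·56 + 0.1594·15 = 68.3549
  x_3 = 0.2466·43 + 0.2468·96 + 0.1654·34 + 1.2364·56 + 0.1881·15 = 111.9800
  x_4 = 0.2596·43 + 0.2044·96 + 0.1110·34 + 0.1785·56 + 1.2442·15 = 63.2181

L[1,4] = 0.1200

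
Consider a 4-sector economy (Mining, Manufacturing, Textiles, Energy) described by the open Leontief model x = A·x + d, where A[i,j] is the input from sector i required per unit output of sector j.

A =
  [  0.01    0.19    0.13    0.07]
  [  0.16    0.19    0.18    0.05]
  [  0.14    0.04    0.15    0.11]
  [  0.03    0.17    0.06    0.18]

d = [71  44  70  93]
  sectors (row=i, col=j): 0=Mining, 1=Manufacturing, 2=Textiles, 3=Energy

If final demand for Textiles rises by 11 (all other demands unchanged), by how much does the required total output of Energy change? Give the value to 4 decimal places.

Form M = I − A:
  [  0.99   -0.19   -0.13   -0.07]
  [ -0.16    0.81   -0.18   -0.05]
  [ -0.14   -0.04    0.85   -0.11]
  [ -0.03   -0.17   -0.06    0.82]
Leontief inverse L = M⁻¹:
  [  1.0970    0.2995    0.2414    0.1443]
  [  0.2697    1.3460    0.3369    0.1503]
  [  0.2078    0.1516    1.2541    0.1952]
  [  0.1113    0.3011    0.1704    1.2702]
Total output x = L · d:
  x_0 = 1.0970·71 + 0.2995·44 + 0.2414·70 + 0.1443·93 = 121.3847
  x_1 = 0.2697·71 + 1.3460·44 + 0.3369·70 + 0.1503·93 = 115.9367
  x_2 = 0.2078·71 + 0.1516·44 + 1.2541·70 + 0.1952·93 = 127.3700
  x_3 = 0.1113·71 + 0.3011·44 + 0.1704·70 + 1.2702·93 = 151.2109
Δx_3 = L[3,2] · Δd_2 = 0.1704 · 11 = 1.8749

1.8749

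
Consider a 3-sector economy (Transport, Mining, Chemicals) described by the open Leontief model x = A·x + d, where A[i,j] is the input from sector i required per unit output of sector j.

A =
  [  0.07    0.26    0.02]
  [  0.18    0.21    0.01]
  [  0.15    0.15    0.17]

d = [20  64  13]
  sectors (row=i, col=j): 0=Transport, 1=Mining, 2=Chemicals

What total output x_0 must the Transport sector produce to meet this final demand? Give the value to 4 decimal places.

48.2575

Form M = I − A:
  [  0.93   -0.26   -0.02]
  [ -0.18    0.79   -0.01]
  [ -0.15   -0.15    0.83]
Leontief inverse L = M⁻¹:
  [  1.1553    0.3864    0.0325]
  [  0.2665    1.3579    0.0228]
  [  0.2569    0.3152    1.2148]
Total output x = L · d:
  x_0 = 1.1553·20 + 0.3864·64 + 0.0325·13 = 48.2575
  x_1 = 0.2665·20 + 1.3579·64 + 0.0228·13 = 92.5284
  x_2 = 0.2569·20 + 0.3152·64 + 1.2148·13 = 41.1059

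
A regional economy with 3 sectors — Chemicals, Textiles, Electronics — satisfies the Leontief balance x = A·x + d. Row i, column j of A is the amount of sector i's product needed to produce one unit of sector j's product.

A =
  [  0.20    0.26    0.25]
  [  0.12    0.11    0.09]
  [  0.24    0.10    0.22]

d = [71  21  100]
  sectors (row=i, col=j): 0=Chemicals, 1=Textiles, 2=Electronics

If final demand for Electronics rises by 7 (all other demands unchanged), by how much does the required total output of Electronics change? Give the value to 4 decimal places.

Form M = I − A:
  [  0.80   -0.26   -0.25]
  [ -0.12    0.89   -0.09]
  [ -0.24   -0.10    0.78]
Leontief inverse L = M⁻¹:
  [  1.4837    0.4933    0.5325]
  [  0.2495    1.2213    0.2209]
  [  0.4885    0.3084    1.4742]
Total output x = L · d:
  x_0 = 1.4837·71 + 0.4933·21 + 0.5325·100 = 168.9512
  x_1 = 0.2495·71 + 1.2213·21 + 0.2209·100 = 65.4454
  x_2 = 0.4885·71 + 0.3084·21 + 1.4742·100 = 188.5805
Δx_2 = L[2,2] · Δd_2 = 1.4742 · 7 = 10.3194

10.3194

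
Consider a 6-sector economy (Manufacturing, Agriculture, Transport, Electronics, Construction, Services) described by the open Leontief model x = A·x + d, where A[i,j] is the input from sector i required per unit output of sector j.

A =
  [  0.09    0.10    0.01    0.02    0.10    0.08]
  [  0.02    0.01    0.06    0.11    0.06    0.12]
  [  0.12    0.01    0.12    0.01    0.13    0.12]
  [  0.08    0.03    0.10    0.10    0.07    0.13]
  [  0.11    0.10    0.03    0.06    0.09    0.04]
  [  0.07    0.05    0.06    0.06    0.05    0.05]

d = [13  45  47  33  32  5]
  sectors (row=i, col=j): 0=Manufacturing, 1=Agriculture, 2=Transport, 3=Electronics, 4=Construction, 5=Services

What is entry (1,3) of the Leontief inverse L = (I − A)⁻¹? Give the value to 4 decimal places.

Form M = I − A:
  [  0.91   -0.10   -0.01   -0.02   -0.10   -0.08]
  [ -0.02    0.99   -0.06   -0.11   -0.06   -0.12]
  [ -0.12   -0.01    0.88   -0.01   -0.13   -0.12]
  [ -0.08   -0.03   -0.10    0.90   -0.07   -0.13]
  [ -0.11   -0.10   -0.03   -0.06    0.91   -0.04]
  [ -0.07   -0.05   -0.06   -0.06   -0.05    0.95]
Leontief inverse L = M⁻¹:
  [  1.1421    0.1399    0.0440    0.0621    0.1532    0.1344]
  [  0.0773    1.0439    0.1050    0.1498    0.1136    0.1769]
  [  0.1996    0.0640    1.1688    0.0516    0.2074    0.1883]
  [  0.1567    0.0772    0.1566    1.1491    0.1444    0.2061]
  [  0.1687    0.1424    0.0699    0.1056    1.1507    0.1039]
  [  0.1196    0.0817    0.0962    0.0939    0.1000    1.1022]
Total output x = L · d:
  x_0 = 1.1421·13 + 0.1399·45 + 0.0440·47 + 0.0621·33 + 0.1532·32 + 0.1344·5 = 30.8352
  x_1 = 0.0773·13 + 1.0439·45 + 0.1050·47 + 0.1498·33 + 0.1136·32 + 0.1769·5 = 62.3809
  x_2 = 0.1996·13 + 0.0640·45 + 1.1688·47 + 0.0516·33 + 0.2074·32 + 0.1883·5 = 69.6914
  x_3 = 0.1567·13 + 0.0772·45 + 0.1566·47 + 1.1491·33 + 0.1444·32 + 0.2061·5 = 56.4445
  x_4 = 0.1687·13 + 0.1424·45 + 0.0699·47 + 0.1056·33 + 1.1507·32 + 0.1039·5 = 52.7140
  x_5 = 0.1196·13 + 0.0817·45 + 0.0962·47 + 0.0939·33 + 0.1000·32 + 1.1022·5 = 21.5593

L[1,3] = 0.1498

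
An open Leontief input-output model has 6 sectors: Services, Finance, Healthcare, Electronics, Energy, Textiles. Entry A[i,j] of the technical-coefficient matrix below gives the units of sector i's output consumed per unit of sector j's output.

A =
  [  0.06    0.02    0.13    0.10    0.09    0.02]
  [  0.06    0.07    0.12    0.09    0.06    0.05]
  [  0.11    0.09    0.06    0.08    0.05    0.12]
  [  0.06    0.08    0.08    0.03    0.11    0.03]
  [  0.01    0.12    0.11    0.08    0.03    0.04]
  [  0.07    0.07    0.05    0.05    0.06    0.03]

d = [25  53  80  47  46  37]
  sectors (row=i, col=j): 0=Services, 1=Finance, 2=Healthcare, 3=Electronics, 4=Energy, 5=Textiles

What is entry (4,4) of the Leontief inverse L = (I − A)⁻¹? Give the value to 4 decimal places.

L[4,4] = 1.0753

Form M = I − A:
  [  0.94   -0.02   -0.13   -0.10   -0.09   -0.02]
  [ -0.06    0.93   -0.12   -0.09   -0.06   -0.05]
  [ -0.11   -0.09    0.94   -0.08   -0.05   -0.12]
  [ -0.06   -0.08   -0.08    0.97   -0.11   -0.03]
  [ -0.01   -0.12   -0.11   -0.08    0.97   -0.04]
  [ -0.07   -0.07   -0.05   -0.05   -0.06    0.97]
Leontief inverse L = M⁻¹:
  [  1.1075    0.0784    0.1956    0.1522    0.1388    0.0615]
  [  0.1119    1.1302    0.1903    0.1462    0.1124    0.0933]
  [  0.1654    0.1524    1.1397    0.1425    0.1096    0.1612]
  [  0.1011    0.1338    0.1444    1.0816    0.1519    0.0666]
  [  0.0567    0.1736    0.1710    0.1288    1.0753    0.0796]
  [  0.1052    0.1127    0.1046    0.0926    0.0981    1.0588]
Total output x = L · d:
  x_0 = 1.1075·25 + 0.0784·53 + 0.1956·80 + 0.1522·47 + 0.1388·46 + 0.0615·37 = 63.3032
  x_1 = 0.1119·25 + 1.1302·53 + 0.1903·80 + 0.1462·47 + 0.1124·46 + 0.0933·37 = 93.4161
  x_2 = 0.1654·25 + 0.1524·53 + 1.1397·80 + 0.1425·47 + 0.1096·46 + 0.1612·37 = 121.0928
  x_3 = 0.1011·25 + 0.1338·53 + 0.1444·80 + 1.0816·47 + 0.1519·46 + 0.0666·37 = 81.4570
  x_4 = 0.0567·25 + 0.1736·53 + 0.1710·80 + 0.1288·47 + 1.0753·46 + 0.0796·37 = 82.7632
  x_5 = 0.1052·25 + 0.1127·53 + 0.1046·80 + 0.0926·47 + 0.0981·46 + 1.0588·37 = 65.0141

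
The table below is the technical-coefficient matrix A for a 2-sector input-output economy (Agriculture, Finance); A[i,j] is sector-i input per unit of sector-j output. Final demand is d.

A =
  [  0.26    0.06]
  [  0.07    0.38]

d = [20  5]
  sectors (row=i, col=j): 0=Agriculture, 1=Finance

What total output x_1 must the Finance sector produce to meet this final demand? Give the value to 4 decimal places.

Form M = I − A:
  [  0.74   -0.06]
  [ -0.07    0.62]
Leontief inverse L = M⁻¹:
  [  1.3638    0.1320]
  [  0.1540    1.6278]
Total output x = L · d:
  x_0 = 1.3638·20 + 0.1320·5 = 27.9366
  x_1 = 0.1540·20 + 1.6278·5 = 11.2187

11.2187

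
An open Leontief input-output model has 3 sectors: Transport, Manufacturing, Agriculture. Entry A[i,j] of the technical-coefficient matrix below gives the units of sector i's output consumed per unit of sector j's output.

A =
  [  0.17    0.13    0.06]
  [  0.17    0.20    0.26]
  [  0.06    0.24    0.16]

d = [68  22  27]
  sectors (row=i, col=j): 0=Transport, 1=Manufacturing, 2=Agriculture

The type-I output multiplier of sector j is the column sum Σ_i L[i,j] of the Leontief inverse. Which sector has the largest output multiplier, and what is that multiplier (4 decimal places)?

Form M = I − A:
  [  0.83   -0.13   -0.06]
  [ -0.17    0.80   -0.26]
  [ -0.06   -0.24    0.84]
Leontief inverse L = M⁻¹:
  [  1.2699    0.2575    0.1704]
  [  0.3300    1.4449    0.4708]
  [  0.1850    0.4312    1.3372]
Total output x = L · d:
  x_0 = 1.2699·68 + 0.2575·22 + 0.1704·27 = 96.6166
  x_1 = 0.3300·68 + 1.4449·22 + 0.4708·27 = 66.9358
  x_2 = 0.1850·68 + 0.4312·22 + 1.3372·27 = 58.1686
Output multipliers (column sums of L):
  Transport: 1.7848
  Manufacturing: 2.1335
  Agriculture: 1.9783

Manufacturing (2.1335)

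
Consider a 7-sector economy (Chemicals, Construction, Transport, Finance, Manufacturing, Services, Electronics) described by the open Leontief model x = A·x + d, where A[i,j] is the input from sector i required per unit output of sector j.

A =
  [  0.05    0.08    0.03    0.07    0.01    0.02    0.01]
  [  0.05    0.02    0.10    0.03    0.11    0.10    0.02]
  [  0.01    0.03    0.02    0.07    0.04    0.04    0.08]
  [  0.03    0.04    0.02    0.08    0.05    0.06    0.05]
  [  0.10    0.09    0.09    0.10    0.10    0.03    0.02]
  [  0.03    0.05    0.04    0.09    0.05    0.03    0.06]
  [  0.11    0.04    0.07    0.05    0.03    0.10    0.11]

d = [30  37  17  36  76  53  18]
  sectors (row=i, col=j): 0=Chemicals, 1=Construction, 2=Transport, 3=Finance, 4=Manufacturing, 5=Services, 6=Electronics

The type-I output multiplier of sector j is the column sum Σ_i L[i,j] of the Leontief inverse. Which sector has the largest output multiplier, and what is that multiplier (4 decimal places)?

Form M = I − A:
  [  0.95   -0.08   -0.03   -0.07   -0.01   -0.02   -0.01]
  [ -0.05    0.98   -0.10   -0.03   -0.11   -0.10   -0.02]
  [ -0.01   -0.03    0.98   -0.07   -0.04   -0.04   -0.08]
  [ -0.03   -0.04   -0.02    0.92   -0.05   -0.06   -0.05]
  [ -0.10   -0.09   -0.09   -0.10    0.90   -0.03   -0.02]
  [ -0.03   -0.05   -0.04   -0.09   -0.05    0.97   -0.06]
  [ -0.11   -0.04   -0.07   -0.05   -0.03   -0.10    0.89]
Leontief inverse L = M⁻¹:
  [  1.0699    0.0996    0.0520    0.0983    0.0353    0.0446    0.0283]
  [  0.0859    1.0577    0.1353    0.0834    0.1500    0.1317    0.0538]
  [  0.0388    0.0535    1.0458    0.1041    0.0667    0.0690    0.1076]
  [  0.0597    0.0672    0.0481    1.1191    0.0807    0.0898    0.0772]
  [  0.1435    0.1340    0.1340    0.1608    1.1499    0.0736    0.0565]
  [  0.0616    0.0780    0.0699    0.1304    0.0826    1.0630    0.0896]
  [  0.1543    0.0811    0.1098    0.1070    0.0689    0.1438    1.1543]
Total output x = L · d:
  x_0 = 1.0699·30 + 0.0996·37 + 0.0520·17 + 0.0983·36 + 0.0353·76 + 0.0446·53 + 0.0283·18 = 45.7568
  x_1 = 0.0859·30 + 1.0577·37 + 0.1353·17 + 0.0834·36 + 0.1500·76 + 0.1317·53 + 0.0538·18 = 66.3629
  x_2 = 0.0388·30 + 0.0535·37 + 1.0458·17 + 0.1041·36 + 0.0667·76 + 0.0690·53 + 0.1076·18 = 35.3302
  x_3 = 0.0597·30 + 0.0672·37 + 0.0481·17 + 1.1191·36 + 0.0807·76 + 0.0898·53 + 0.0772·18 = 57.6694
  x_4 = 0.1435·30 + 0.1340·37 + 0.1340·17 + 0.1608·36 + 1.1499·76 + 0.0736·53 + 0.0565·18 = 109.6444
  x_5 = 0.0616·30 + 0.0780·37 + 0.0699·17 + 0.1304·36 + 0.0826·76 + 1.0630·53 + 0.0896·18 = 74.8409
  x_6 = 0.1543·30 + 0.0811·37 + 0.1098·17 + 0.1070·36 + 0.0689·76 + 0.1438·53 + 1.1543·18 = 46.9863
Output multipliers (column sums of L):
  Chemicals: 1.6136
  Construction: 1.5710
  Transport: 1.5949
  Finance: 1.8032
  Manufacturing: 1.6341
  Services: 1.6156
  Electronics: 1.5673

Finance (1.8032)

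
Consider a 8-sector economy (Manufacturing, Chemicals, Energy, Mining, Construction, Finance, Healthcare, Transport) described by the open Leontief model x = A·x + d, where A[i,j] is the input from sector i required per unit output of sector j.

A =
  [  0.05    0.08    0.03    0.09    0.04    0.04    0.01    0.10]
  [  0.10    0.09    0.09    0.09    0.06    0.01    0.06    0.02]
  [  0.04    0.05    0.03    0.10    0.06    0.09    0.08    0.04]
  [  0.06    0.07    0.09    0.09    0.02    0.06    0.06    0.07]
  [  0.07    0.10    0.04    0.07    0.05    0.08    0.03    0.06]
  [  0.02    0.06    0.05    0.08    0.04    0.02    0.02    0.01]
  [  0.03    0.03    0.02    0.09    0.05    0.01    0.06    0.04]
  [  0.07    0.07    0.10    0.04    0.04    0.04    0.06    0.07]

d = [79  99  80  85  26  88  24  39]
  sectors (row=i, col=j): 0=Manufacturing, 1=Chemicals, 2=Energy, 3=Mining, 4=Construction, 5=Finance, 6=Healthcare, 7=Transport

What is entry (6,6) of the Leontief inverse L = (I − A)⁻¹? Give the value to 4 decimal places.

L[6,6] = 1.0908

Form M = I − A:
  [  0.95   -0.08   -0.03   -0.09   -0.04   -0.04   -0.01   -0.10]
  [ -0.10    0.91   -0.09   -0.09   -0.06   -0.01   -0.06   -0.02]
  [ -0.04   -0.05    0.97   -0.10   -0.06   -0.09   -0.08   -0.04]
  [ -0.06   -0.07   -0.09    0.91   -0.02   -0.06   -0.06   -0.07]
  [ -0.07   -0.10   -0.04   -0.07    0.95   -0.08   -0.03   -0.06]
  [ -0.02   -0.06   -0.05   -0.08   -0.04    0.98   -0.02   -0.01]
  [ -0.03   -0.03   -0.02   -0.09   -0.05   -0.01    0.94   -0.04]
  [ -0.07   -0.07   -0.10   -0.04   -0.04   -0.04   -0.06    0.93]
Leontief inverse L = M⁻¹:
  [  1.1002    0.1395    0.0844    0.1558    0.0757    0.0762    0.0510    0.1446]
  [  0.1565    1.1581    0.1451    0.1726    0.1036    0.0546    0.1081    0.0729]
  [  0.0880    0.1102    1.0817    0.1730    0.0980    0.1273    0.1223    0.0843]
  [  0.1131    0.1343    0.1468    1.1692    0.0622    0.1021    0.1087    0.1192]
  [  0.1238    0.1657    0.0963    0.1455    1.0908    0.1187    0.0735    0.1068]
  [  0.0534    0.0999    0.0844    0.1280    0.0649    1.0466    0.0491    0.0387]
  [  0.0651    0.0721    0.0569    0.1401    0.0759    0.0375    1.0908    0.0738]
  [  0.1207    0.1314    0.1514    0.1144    0.0813    0.0805    0.1054    1.1168]
Total output x = L · d:
  x_0 = 1.1002·79 + 0.1395·99 + 0.0844·80 + 0.1558·85 + 0.0757·26 + 0.0762·88 + 0.0510·24 + 0.1446·39 = 136.2576
  x_1 = 0.1565·79 + 1.1581·99 + 0.1451·80 + 0.1726·85 + 0.1036·26 + 0.0546·88 + 0.1081·24 + 0.0729·39 = 166.2319
  x_2 = 0.0880·79 + 0.1102·99 + 1.0817·80 + 0.1730·85 + 0.0980·26 + 0.1273·88 + 0.1223·24 + 0.0843·39 = 139.0856
  x_3 = 0.1131·79 + 0.1343·99 + 0.1468·80 + 1.1692·85 + 0.0622·26 + 0.1021·88 + 0.1087·24 + 0.1192·39 = 151.2111
  x_4 = 0.1238·79 + 0.1657·99 + 0.0963·80 + 0.1455·85 + 1.0908·26 + 0.1187·88 + 0.0735·24 + 0.1068·39 = 90.9873
  x_5 = 0.0534·79 + 0.0999·99 + 0.0844·80 + 0.1280·85 + 0.0649·26 + 1.0466·88 + 0.0491·24 + 0.0387·39 = 128.2119
  x_6 = 0.0651·79 + 0.0721·99 + 0.0569·80 + 0.1401·85 + 0.0759·26 + 0.0375·88 + 1.0908·24 + 0.0738·39 = 63.0673
  x_7 = 0.1207·79 + 0.1314·99 + 0.1514·80 + 0.1144·85 + 0.0813·26 + 0.0805·88 + 0.1054·24 + 1.1168·39 = 99.6594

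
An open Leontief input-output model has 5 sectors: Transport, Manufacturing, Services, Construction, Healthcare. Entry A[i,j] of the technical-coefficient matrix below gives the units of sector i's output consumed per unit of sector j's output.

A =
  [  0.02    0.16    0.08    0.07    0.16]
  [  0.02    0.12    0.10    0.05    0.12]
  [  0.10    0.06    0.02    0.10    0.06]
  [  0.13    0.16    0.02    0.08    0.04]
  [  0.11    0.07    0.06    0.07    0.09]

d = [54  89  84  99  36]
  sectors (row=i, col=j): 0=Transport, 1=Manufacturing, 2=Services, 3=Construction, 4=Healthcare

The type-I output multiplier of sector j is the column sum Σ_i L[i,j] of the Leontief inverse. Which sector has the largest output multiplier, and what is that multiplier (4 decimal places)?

Form M = I − A:
  [  0.98   -0.16   -0.08   -0.07   -0.16]
  [ -0.02    0.88   -0.10   -0.05   -0.12]
  [ -0.10   -0.06    0.98   -0.10   -0.06]
  [ -0.13   -0.16   -0.02    0.92   -0.04]
  [ -0.11   -0.07   -0.06   -0.07    0.91]
Leontief inverse L = M⁻¹:
  [  1.0824    0.2479    0.1308    0.1281    0.2373]
  [  0.0725    1.1919    0.1408    0.0996    0.1836]
  [  0.1426    0.1331    1.0558    0.1419    0.1185]
  [  0.1756    0.2517    0.0703    1.1307    0.1184]
  [  0.1593    0.1498    0.1017    0.1195    1.1586]
Total output x = L · d:
  x_0 = 1.0824·54 + 0.2479·89 + 0.1308·84 + 0.1281·99 + 0.2373·36 = 112.7243
  x_1 = 0.0725·54 + 1.1919·89 + 0.1408·84 + 0.0996·99 + 0.1836·36 = 138.2835
  x_2 = 0.1426·54 + 0.1331·89 + 1.0558·84 + 0.1419·99 + 0.1185·36 = 126.5400
  x_3 = 0.1756·54 + 0.2517·89 + 0.0703·84 + 1.1307·99 + 0.1184·36 = 153.9900
  x_4 = 0.1593·54 + 0.1498·89 + 0.1017·84 + 0.1195·99 + 1.1586·36 = 84.0123
Output multipliers (column sums of L):
  Transport: 1.6324
  Manufacturing: 1.9744
  Services: 1.4994
  Construction: 1.6196
  Healthcare: 1.8163

Manufacturing (1.9744)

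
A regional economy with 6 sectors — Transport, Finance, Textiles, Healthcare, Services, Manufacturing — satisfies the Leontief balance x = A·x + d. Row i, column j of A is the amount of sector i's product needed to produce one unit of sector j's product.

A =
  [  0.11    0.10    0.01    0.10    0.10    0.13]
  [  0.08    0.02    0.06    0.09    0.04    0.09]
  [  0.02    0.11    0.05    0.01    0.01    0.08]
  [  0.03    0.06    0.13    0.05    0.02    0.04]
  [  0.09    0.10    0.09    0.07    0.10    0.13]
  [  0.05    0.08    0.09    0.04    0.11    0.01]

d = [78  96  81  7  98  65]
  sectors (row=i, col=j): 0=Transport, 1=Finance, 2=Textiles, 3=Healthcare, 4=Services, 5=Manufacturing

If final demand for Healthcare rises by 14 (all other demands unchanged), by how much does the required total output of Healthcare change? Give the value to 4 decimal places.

Form M = I − A:
  [  0.89   -0.10   -0.01   -0.10   -0.10   -0.13]
  [ -0.08    0.98   -0.06   -0.09   -0.04   -0.09]
  [ -0.02   -0.11    0.95   -0.01   -0.01   -0.08]
  [ -0.03   -0.06   -0.13    0.95   -0.02   -0.04]
  [ -0.09   -0.10   -0.09   -0.07    0.90   -0.13]
  [ -0.05   -0.08   -0.09   -0.04   -0.11    0.99]
Leontief inverse L = M⁻¹:
  [  1.1749    0.1727    0.0808    0.1619    0.1678    0.2051]
  [  0.1190    1.0719    0.1071    0.1270    0.0817    0.1376]
  [  0.0486    0.1418    1.0816    0.0375    0.0384    0.1132]
  [  0.0584    0.1019    0.1664    1.0770    0.0466    0.0800]
  [  0.1535    0.1776    0.1607    0.1293    1.1661    0.2076]
  [  0.0928    0.1321    0.1356    0.0797    0.1500    1.0682]
Total output x = L · d:
  x_0 = 1.1749·78 + 0.1727·96 + 0.0808·81 + 0.1619·7 + 0.1678·98 + 0.2051·65 = 145.6682
  x_1 = 0.1190·78 + 1.0719·96 + 0.1071·81 + 0.1270·7 + 0.0817·98 + 0.1376·65 = 138.7040
  x_2 = 0.0486·78 + 0.1418·96 + 1.0816·81 + 0.0375·7 + 0.0384·98 + 0.1132·65 = 116.3965
  x_3 = 0.0584·78 + 0.1019·96 + 0.1664·81 + 1.0770·7 + 0.0466·98 + 0.0800·65 = 45.1178
  x_4 = 0.1535·78 + 0.1776·96 + 0.1607·81 + 0.1293·7 + 1.1661·98 + 0.2076·65 = 170.7131
  x_5 = 0.0928·78 + 0.1321·96 + 0.1356·81 + 0.0797·7 + 0.1500·98 + 1.0682·65 = 115.5945
Δx_3 = L[3,3] · Δd_3 = 1.0770 · 14 = 15.0777

15.0777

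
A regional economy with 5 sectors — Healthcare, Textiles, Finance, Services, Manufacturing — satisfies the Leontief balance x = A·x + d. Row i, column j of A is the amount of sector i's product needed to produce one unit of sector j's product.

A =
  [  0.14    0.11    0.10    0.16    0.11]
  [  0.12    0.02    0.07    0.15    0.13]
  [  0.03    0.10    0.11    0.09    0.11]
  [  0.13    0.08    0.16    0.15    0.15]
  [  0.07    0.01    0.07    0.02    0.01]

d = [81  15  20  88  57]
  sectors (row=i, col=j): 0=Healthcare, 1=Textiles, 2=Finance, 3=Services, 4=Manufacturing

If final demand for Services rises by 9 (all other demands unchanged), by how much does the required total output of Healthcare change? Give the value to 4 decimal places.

Form M = I − A:
  [  0.86   -0.11   -0.10   -0.16   -0.11]
  [ -0.12    0.98   -0.07   -0.15   -0.13]
  [ -0.03   -0.10    0.89   -0.09   -0.11]
  [ -0.13   -0.08   -0.16    0.85   -0.15]
  [ -0.07   -0.01   -0.07   -0.02    0.99]
Leontief inverse L = M⁻¹:
  [  1.2625    0.1922    0.2298    0.3015    0.2367]
  [  0.2143    1.0853    0.1730    0.2555    0.2243]
  [  0.1049    0.1500    1.1940    0.1771    0.1909]
  [  0.2513    0.1666    0.2953    1.2910    0.2782]
  [  0.1039    0.0385    0.1084    0.0625    1.0482]
Total output x = L · d:
  x_0 = 1.2625·81 + 0.1922·15 + 0.2298·20 + 0.3015·88 + 0.2367·57 = 149.7574
  x_1 = 0.2143·81 + 1.0853·15 + 0.1730·20 + 0.2555·88 + 0.2243·57 = 72.3627
  x_2 = 0.1049·81 + 0.1500·15 + 1.1940·20 + 0.1771·88 + 0.1909·57 = 61.0954
  x_3 = 0.2513·81 + 0.1666·15 + 0.2953·20 + 1.2910·88 + 0.2782·57 = 158.2289
  x_4 = 0.1039·81 + 0.0385·15 + 0.1084·20 + 0.0625·88 + 1.0482·57 = 76.4120
Δx_0 = L[0,3] · Δd_3 = 0.3015 · 9 = 2.7131

2.7131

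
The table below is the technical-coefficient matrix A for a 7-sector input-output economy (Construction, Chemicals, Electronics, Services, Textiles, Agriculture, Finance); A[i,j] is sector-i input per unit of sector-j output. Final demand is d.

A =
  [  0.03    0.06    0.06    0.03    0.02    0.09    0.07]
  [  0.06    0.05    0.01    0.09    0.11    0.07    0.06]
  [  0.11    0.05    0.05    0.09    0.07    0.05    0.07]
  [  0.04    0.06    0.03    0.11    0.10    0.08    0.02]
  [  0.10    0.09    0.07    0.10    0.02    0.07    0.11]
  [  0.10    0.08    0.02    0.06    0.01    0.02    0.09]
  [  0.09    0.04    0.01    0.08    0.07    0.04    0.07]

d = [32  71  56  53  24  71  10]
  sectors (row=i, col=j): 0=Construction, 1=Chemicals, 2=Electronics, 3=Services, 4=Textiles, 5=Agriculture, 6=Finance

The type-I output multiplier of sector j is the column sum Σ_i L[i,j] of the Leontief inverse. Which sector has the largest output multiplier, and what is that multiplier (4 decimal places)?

Form M = I − A:
  [  0.97   -0.06   -0.06   -0.03   -0.02   -0.09   -0.07]
  [ -0.06    0.95   -0.01   -0.09   -0.11   -0.07   -0.06]
  [ -0.11   -0.05    0.95   -0.09   -0.07   -0.05   -0.07]
  [ -0.04   -0.06   -0.03    0.89   -0.10   -0.08   -0.02]
  [ -0.10   -0.09   -0.07   -0.10    0.98   -0.07   -0.11]
  [ -0.10   -0.08   -0.02   -0.06   -0.01    0.98   -0.09]
  [ -0.09   -0.04   -0.01   -0.08   -0.07   -0.04    0.93]
Leontief inverse L = M⁻¹:
  [  1.0786    0.0980    0.0796    0.0793    0.0562    0.1253    0.1140]
  [  0.1180    1.1015    0.0391    0.1552    0.1542    0.1199    0.1161]
  [  0.1705    0.1031    1.0818    0.1575    0.1186    0.1048    0.1285]
  [  0.0972    0.1112    0.0586    1.1757    0.1452    0.1292    0.0739]
  [  0.1688    0.1477    0.1019    0.1766    1.0795    0.1299    0.1740]
  [  0.1436    0.1180    0.0413    0.1102    0.0507    1.0622    0.1327]
  [  0.1385    0.0837    0.0355    0.1352    0.1093    0.0850    1.1178]
Total output x = L · d:
  x_0 = 1.0786·32 + 0.0980·71 + 0.0796·56 + 0.0793·53 + 0.0562·24 + 0.1253·71 + 0.1140·10 = 61.5180
  x_1 = 0.1180·32 + 1.1015·71 + 0.0391·56 + 0.1552·53 + 0.1542·24 + 0.1199·71 + 0.1161·10 = 105.7709
  x_2 = 0.1705·32 + 0.1031·71 + 1.0818·56 + 0.1575·53 + 0.1186·24 + 0.1048·71 + 0.1285·10 = 93.2769
  x_3 = 0.0972·32 + 0.1112·71 + 0.0586·56 + 1.1757·53 + 0.1452·24 + 0.1292·71 + 0.0739·10 = 90.0017
  x_4 = 0.1688·32 + 0.1477·71 + 0.1019·56 + 0.1766·53 + 1.0795·24 + 0.1299·71 + 0.1740·10 = 67.8233
  x_5 = 0.1436·32 + 0.1180·71 + 0.0413·56 + 0.1102·53 + 0.0507·24 + 1.0622·71 + 0.1327·10 = 99.0820
  x_6 = 0.1385·32 + 0.0837·71 + 0.0355·56 + 0.1352·53 + 0.1093·24 + 0.0850·71 + 1.1178·10 = 39.3670
Output multipliers (column sums of L):
  Construction: 1.9151
  Chemicals: 1.7633
  Electronics: 1.4378
  Services: 1.9897
  Textiles: 1.7137
  Agriculture: 1.7562
  Finance: 1.8568

Services (1.9897)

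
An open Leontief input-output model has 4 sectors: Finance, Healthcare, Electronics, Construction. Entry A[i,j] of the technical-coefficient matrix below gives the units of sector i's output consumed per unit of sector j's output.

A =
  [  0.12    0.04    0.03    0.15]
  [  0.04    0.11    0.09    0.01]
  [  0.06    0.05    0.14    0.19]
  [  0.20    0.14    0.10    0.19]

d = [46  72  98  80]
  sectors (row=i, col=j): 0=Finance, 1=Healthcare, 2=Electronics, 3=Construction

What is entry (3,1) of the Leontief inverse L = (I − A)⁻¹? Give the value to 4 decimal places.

Form M = I − A:
  [  0.88   -0.04   -0.03   -0.15]
  [ -0.04    0.89   -0.09   -0.01]
  [ -0.06   -0.05    0.86   -0.19]
  [ -0.20   -0.14   -0.10    0.81]
Leontief inverse L = M⁻¹:
  [  1.2013    0.0966    0.0802    0.2425]
  [  0.0740    1.1433    0.1290    0.0581]
  [  0.1609    0.1256    1.2184    0.3171]
  [  0.3293    0.2370    0.1925    1.3436]
Total output x = L · d:
  x_0 = 1.2013·46 + 0.0966·72 + 0.0802·98 + 0.2425·80 = 89.4790
  x_1 = 0.0740·46 + 1.1433·72 + 0.1290·98 + 0.0581·80 = 103.0049
  x_2 = 0.1609·46 + 0.1256·72 + 1.2184·98 + 0.3171·80 = 161.2168
  x_3 = 0.3293·46 + 0.2370·72 + 0.1925·98 + 1.3436·80 = 158.5656

L[3,1] = 0.2370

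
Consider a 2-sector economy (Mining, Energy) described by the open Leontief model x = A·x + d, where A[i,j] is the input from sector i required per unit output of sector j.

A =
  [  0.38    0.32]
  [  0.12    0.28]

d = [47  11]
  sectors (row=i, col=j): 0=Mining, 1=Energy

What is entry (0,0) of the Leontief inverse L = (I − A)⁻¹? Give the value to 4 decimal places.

Form M = I − A:
  [  0.62   -0.32]
  [ -0.12    0.72]
Leontief inverse L = M⁻¹:
  [  1.7647    0.7843]
  [  0.2941    1.5196]
Total output x = L · d:
  x_0 = 1.7647·47 + 0.7843·11 = 91.5686
  x_1 = 0.2941·47 + 1.5196·11 = 30.5392

L[0,0] = 1.7647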